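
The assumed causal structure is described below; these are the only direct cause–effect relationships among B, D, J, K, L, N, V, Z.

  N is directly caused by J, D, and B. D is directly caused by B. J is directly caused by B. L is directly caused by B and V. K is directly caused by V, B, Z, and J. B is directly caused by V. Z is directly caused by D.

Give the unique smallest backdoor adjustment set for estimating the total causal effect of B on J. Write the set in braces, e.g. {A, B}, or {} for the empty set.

Variables eligible for adjustment (non-descendants of B, excluding B and J): {V}.
Backdoor paths from B to J:
  P1: B <- V -> K <- J
  P2: B <- V -> K <- Z <- D -> N <- J
Each backdoor path contains an unconditioned collider, so every path is already blocked with the empty conditioning set:
  P1: blocked at collider K (neither it nor any descendant is in the conditioning set).
  P2: blocked at collider K (neither it nor any descendant is in the conditioning set).
The empty set is therefore the unique smallest valid set.

{}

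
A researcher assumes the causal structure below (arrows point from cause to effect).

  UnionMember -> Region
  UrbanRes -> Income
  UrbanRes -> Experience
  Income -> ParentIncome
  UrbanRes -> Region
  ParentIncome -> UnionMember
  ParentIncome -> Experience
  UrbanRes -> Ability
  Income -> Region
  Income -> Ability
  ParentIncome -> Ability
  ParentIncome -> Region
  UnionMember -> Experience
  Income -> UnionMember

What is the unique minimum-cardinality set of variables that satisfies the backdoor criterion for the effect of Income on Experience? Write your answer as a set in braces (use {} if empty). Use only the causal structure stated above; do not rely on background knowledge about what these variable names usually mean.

Variables eligible for adjustment (non-descendants of Income, excluding Income and Experience): {UrbanRes}.
Backdoor paths from Income to Experience:
  P1: Income <- UrbanRes -> Region <- ParentIncome -> UnionMember -> Experience
  P2: Income <- UrbanRes -> Region <- ParentIncome -> Experience
  P3: Income <- UrbanRes -> Region <- UnionMember <- ParentIncome -> Experience
  P4: Income <- UrbanRes -> Region <- UnionMember -> Experience
  P5: Income <- UrbanRes -> Experience
  P6: Income <- UrbanRes -> Ability <- ParentIncome -> UnionMember -> Experience
  P7: Income <- UrbanRes -> Ability <- ParentIncome -> Region <- UnionMember -> Experience
  P8: Income <- UrbanRes -> Ability <- ParentIncome -> Experience
The empty set is not sufficient: P5 (Income <- UrbanRes -> Experience) has no collider blocking it and no conditioned non-collider, so it is open.
Try {UrbanRes}:
  P1: blocked at fork node UrbanRes ∈ conditioning set.
  P2: blocked at fork node UrbanRes ∈ conditioning set.
  P3: blocked at fork node UrbanRes ∈ conditioning set.
  P4: blocked at fork node UrbanRes ∈ conditioning set.
  P5: blocked at fork node UrbanRes ∈ conditioning set.
  P6: blocked at fork node UrbanRes ∈ conditioning set.
  P7: blocked at fork node UrbanRes ∈ conditioning set.
  P8: blocked at fork node UrbanRes ∈ conditioning set.
{UrbanRes} contains no descendant of Income and blocks every backdoor path.
{UrbanRes} is the unique smallest valid adjustment set.

{UrbanRes}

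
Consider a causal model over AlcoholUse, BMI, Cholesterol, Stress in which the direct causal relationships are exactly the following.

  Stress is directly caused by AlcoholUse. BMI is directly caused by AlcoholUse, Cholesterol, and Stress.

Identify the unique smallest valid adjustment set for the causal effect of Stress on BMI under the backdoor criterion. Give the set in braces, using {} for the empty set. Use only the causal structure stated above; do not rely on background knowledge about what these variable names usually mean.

Variables eligible for adjustment (non-descendants of Stress, excluding Stress and BMI): {AlcoholUse, Cholesterol}.
Backdoor paths from Stress to BMI:
  P1: Stress <- AlcoholUse -> BMI
The empty set is not sufficient: P1 (Stress <- AlcoholUse -> BMI) has no collider blocking it and no conditioned non-collider, so it is open.
Try {AlcoholUse}:
  P1: blocked at fork node AlcoholUse ∈ conditioning set.
{AlcoholUse} contains no descendant of Stress and blocks every backdoor path.
No other singleton works — e.g. {Cholesterol} leaves P1 open — so {AlcoholUse} is the unique smallest valid adjustment set.

{AlcoholUse}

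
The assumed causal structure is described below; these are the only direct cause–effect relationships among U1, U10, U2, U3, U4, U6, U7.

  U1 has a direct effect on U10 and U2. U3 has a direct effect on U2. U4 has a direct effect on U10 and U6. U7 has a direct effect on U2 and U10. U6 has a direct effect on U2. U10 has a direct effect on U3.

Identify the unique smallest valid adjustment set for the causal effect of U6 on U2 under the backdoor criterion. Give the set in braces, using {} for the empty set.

{U4}

Variables eligible for adjustment (non-descendants of U6, excluding U6 and U2): {U1, U10, U3, U4, U7}.
Backdoor paths from U6 to U2:
  P1: U6 <- U4 -> U10 <- U1 -> U2
  P2: U6 <- U4 -> U10 <- U7 -> U2
  P3: U6 <- U4 -> U10 -> U3 -> U2
The empty set is not sufficient: P3 (U6 <- U4 -> U10 -> U3 -> U2) has no collider blocking it and no conditioned non-collider, so it is open.
Try {U4}:
  P1: blocked at fork node U4 ∈ conditioning set.
  P2: blocked at fork node U4 ∈ conditioning set.
  P3: blocked at fork node U4 ∈ conditioning set.
{U4} contains no descendant of U6 and blocks every backdoor path.
No other singleton works — e.g. {U1} leaves P3 open — so {U4} is the unique smallest valid adjustment set.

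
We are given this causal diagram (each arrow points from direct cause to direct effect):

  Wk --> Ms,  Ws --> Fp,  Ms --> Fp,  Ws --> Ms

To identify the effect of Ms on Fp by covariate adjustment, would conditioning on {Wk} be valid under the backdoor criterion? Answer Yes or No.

Backdoor paths from Ms to Fp (paths whose first edge points into Ms):
  P1: Ms <- Ws -> Fp
Condition 1 (no descendant of Ms in the set): holds — descendants of Ms are {Fp}; none are in {Wk}.
Condition 2 (every backdoor path blocked by {Wk}):
  P1: open — no interior node is in the conditioning set.
{Wk} does not satisfy the backdoor criterion.

No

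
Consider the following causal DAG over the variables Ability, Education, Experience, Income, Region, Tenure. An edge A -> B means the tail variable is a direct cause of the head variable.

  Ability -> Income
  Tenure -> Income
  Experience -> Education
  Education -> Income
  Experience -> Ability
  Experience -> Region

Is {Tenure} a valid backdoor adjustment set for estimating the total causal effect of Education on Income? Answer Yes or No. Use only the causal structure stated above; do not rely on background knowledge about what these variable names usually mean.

No

Backdoor paths from Education to Income (paths whose first edge points into Education):
  P1: Education <- Experience -> Ability -> Income
Condition 1 (no descendant of Education in the set): holds — descendants of Education are {Income}; none are in {Tenure}.
Condition 2 (every backdoor path blocked by {Tenure}):
  P1: open — no interior node is in the conditioning set.
{Tenure} does not satisfy the backdoor criterion.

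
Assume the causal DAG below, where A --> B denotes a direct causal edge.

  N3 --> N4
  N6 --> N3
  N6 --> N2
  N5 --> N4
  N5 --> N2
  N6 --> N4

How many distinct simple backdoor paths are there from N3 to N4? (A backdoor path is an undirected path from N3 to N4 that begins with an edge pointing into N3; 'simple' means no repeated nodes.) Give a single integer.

2

A backdoor path from N3 to N4 is any simple undirected path whose first edge points into N3 (i.e. leaves N3 via a parent).
Parents of N3: {N6}.
Enumerating:
  P1: N3 <- N6 -> N4
  P2: N3 <- N6 -> N2 <- N5 -> N4
That exhausts the simple backdoor paths. Count: 2.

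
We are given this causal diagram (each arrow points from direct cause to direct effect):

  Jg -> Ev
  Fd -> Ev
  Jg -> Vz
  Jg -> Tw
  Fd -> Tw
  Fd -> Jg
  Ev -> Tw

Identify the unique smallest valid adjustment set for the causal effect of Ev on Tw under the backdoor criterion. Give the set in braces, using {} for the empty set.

{Fd, Jg}

Variables eligible for adjustment (non-descendants of Ev, excluding Ev and Tw): {Fd, Jg, Vz}.
Backdoor paths from Ev to Tw:
  P1: Ev <- Fd -> Jg -> Tw
  P2: Ev <- Fd -> Tw
  P3: Ev <- Jg <- Fd -> Tw
  P4: Ev <- Jg -> Tw
The empty set is not sufficient: P1 (Ev <- Fd -> Jg -> Tw) has no collider blocking it and no conditioned non-collider, so it is open.
Try {Fd, Jg}:
  P1: blocked at fork node Fd ∈ conditioning set.
  P2: blocked at fork node Fd ∈ conditioning set.
  P3: blocked at chain node Jg ∈ conditioning set.
  P4: blocked at fork node Jg ∈ conditioning set.
{Fd, Jg} contains no descendant of Ev and blocks every backdoor path.
Every element of {Fd, Jg} is needed (dropping Fd leaves P2 open; dropping Jg leaves P4 open), so no proper subset is valid.
Among all size-2 subsets of the eligible variables, only {Fd, Jg} blocks every backdoor path, so it is the unique smallest valid adjustment set.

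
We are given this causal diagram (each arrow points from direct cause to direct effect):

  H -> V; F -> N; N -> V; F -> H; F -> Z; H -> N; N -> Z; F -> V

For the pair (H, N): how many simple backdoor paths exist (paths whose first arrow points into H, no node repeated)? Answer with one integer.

A backdoor path from H to N is any simple undirected path whose first edge points into H (i.e. leaves H via a parent).
Parents of H: {F}.
Enumerating:
  P1: H <- F -> N
  P2: H <- F -> Z <- N
  P3: H <- F -> V <- N
That exhausts the simple backdoor paths. Count: 3.

3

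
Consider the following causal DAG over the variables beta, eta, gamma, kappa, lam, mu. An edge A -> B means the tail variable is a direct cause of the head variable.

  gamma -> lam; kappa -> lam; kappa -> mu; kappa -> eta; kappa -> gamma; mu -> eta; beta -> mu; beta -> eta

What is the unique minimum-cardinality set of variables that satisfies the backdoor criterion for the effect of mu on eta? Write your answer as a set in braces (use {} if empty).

Variables eligible for adjustment (non-descendants of mu, excluding mu and eta): {beta, gamma, kappa, lam}.
Backdoor paths from mu to eta:
  P1: mu <- kappa -> eta
  P2: mu <- beta -> eta
The empty set is not sufficient: P1 (mu <- kappa -> eta) has no collider blocking it and no conditioned non-collider, so it is open.
Try {beta, kappa}:
  P1: blocked at fork node kappa ∈ conditioning set.
  P2: blocked at fork node beta ∈ conditioning set.
{beta, kappa} contains no descendant of mu and blocks every backdoor path.
Every element of {beta, kappa} is needed (dropping beta leaves P2 open; dropping kappa leaves P1 open), so no proper subset is valid.
Among all size-2 subsets of the eligible variables, only {beta, kappa} blocks every backdoor path, so it is the unique smallest valid adjustment set.

{beta, kappa}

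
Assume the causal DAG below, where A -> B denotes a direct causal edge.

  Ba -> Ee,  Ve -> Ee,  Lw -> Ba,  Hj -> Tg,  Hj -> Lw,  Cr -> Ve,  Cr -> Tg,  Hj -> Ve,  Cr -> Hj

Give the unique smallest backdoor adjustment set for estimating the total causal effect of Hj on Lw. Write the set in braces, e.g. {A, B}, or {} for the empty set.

{}

Variables eligible for adjustment (non-descendants of Hj, excluding Hj and Lw): {Cr}.
Backdoor paths from Hj to Lw:
  P1: Hj <- Cr -> Ve -> Ee <- Ba <- Lw
Each backdoor path contains an unconditioned collider, so every path is already blocked with the empty conditioning set:
  P1: blocked at collider Ee (neither it nor any descendant is in the conditioning set).
The empty set is therefore the unique smallest valid set.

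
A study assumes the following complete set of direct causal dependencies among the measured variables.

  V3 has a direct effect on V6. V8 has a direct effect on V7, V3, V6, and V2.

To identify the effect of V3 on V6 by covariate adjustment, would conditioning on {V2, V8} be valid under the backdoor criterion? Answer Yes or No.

Backdoor paths from V3 to V6 (paths whose first edge points into V3):
  P1: V3 <- V8 -> V6
Condition 1 (no descendant of V3 in the set): holds — descendants of V3 are {V6}; none are in {V2, V8}.
Condition 2 (every backdoor path blocked by {V2, V8}):
  P1: blocked at fork node V8 ∈ conditioning set.
{V2, V8} satisfies the backdoor criterion.

Yes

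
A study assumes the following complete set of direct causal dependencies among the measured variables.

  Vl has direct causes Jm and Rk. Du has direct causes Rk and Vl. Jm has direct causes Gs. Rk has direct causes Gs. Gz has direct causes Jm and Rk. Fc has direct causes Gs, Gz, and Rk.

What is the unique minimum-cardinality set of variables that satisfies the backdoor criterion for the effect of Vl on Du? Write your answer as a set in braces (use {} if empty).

{Rk}

Variables eligible for adjustment (non-descendants of Vl, excluding Vl and Du): {Fc, Gs, Gz, Jm, Rk}.
Backdoor paths from Vl to Du:
  P1: Vl <- Rk -> Du
  P2: Vl <- Jm <- Gs -> Rk -> Du
  P3: Vl <- Jm <- Gs -> Fc <- Rk -> Du
  P4: Vl <- Jm <- Gs -> Fc <- Gz <- Rk -> Du
  P5: Vl <- Jm -> Gz <- Rk -> Du
  P6: Vl <- Jm -> Gz -> Fc <- Gs -> Rk -> Du
  P7: Vl <- Jm -> Gz -> Fc <- Rk -> Du
The empty set is not sufficient: P1 (Vl <- Rk -> Du) has no collider blocking it and no conditioned non-collider, so it is open.
Try {Rk}:
  P1: blocked at fork node Rk ∈ conditioning set.
  P2: blocked at chain node Rk ∈ conditioning set.
  P3: blocked at collider Fc (neither it nor any descendant is in the conditioning set).
  P4: blocked at collider Fc (neither it nor any descendant is in the conditioning set).
  P5: blocked at collider Gz (neither it nor any descendant is in the conditioning set).
  P6: blocked at collider Fc (neither it nor any descendant is in the conditioning set).
  P7: blocked at collider Fc (neither it nor any descendant is in the conditioning set).
{Rk} contains no descendant of Vl and blocks every backdoor path.
No other singleton works — e.g. {Gs} leaves P1 open — so {Rk} is the unique smallest valid adjustment set.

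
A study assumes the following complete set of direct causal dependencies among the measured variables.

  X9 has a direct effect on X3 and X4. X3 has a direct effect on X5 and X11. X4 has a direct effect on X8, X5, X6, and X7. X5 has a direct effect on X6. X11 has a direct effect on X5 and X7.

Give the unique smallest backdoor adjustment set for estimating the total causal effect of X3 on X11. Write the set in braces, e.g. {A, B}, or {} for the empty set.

Variables eligible for adjustment (non-descendants of X3, excluding X3 and X11): {X4, X8, X9}.
Backdoor paths from X3 to X11:
  P1: X3 <- X9 -> X4 -> X7 <- X11
  P2: X3 <- X9 -> X4 -> X5 <- X11
  P3: X3 <- X9 -> X4 -> X6 <- X5 <- X11
Each backdoor path contains an unconditioned collider, so every path is already blocked with the empty conditioning set:
  P1: blocked at collider X7 (neither it nor any descendant is in the conditioning set).
  P2: blocked at collider X5 (neither it nor any descendant is in the conditioning set).
  P3: blocked at collider X6 (neither it nor any descendant is in the conditioning set).
The empty set is therefore the unique smallest valid set.

{}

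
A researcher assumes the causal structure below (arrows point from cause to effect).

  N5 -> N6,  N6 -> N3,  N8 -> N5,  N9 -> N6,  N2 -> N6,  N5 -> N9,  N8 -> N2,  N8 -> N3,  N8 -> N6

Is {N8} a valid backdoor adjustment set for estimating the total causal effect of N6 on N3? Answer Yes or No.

Backdoor paths from N6 to N3 (paths whose first edge points into N6):
  P1: N6 <- N8 -> N3
  P2: N6 <- N2 <- N8 -> N3
  P3: N6 <- N5 <- N8 -> N3
  P4: N6 <- N9 <- N5 <- N8 -> N3
Condition 1 (no descendant of N6 in the set): holds — descendants of N6 are {N3}; none are in {N8}.
Condition 2 (every backdoor path blocked by {N8}):
  P1: blocked at fork node N8 ∈ conditioning set.
  P2: blocked at fork node N8 ∈ conditioning set.
  P3: blocked at fork node N8 ∈ conditioning set.
  P4: blocked at fork node N8 ∈ conditioning set.
{N8} satisfies the backdoor criterion.

Yes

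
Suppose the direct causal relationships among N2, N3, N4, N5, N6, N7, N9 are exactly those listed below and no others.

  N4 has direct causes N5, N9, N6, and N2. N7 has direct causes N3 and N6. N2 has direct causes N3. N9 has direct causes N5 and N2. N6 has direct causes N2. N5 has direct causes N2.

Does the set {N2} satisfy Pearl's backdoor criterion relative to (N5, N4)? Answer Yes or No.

Yes

Backdoor paths from N5 to N4 (paths whose first edge points into N5):
  P1: N5 <- N2 <- N3 -> N7 <- N6 -> N4
  P2: N5 <- N2 -> N6 -> N4
  P3: N5 <- N2 -> N9 -> N4
  P4: N5 <- N2 -> N4
Condition 1 (no descendant of N5 in the set): holds — descendants of N5 are {N4, N9}; none are in {N2}.
Condition 2 (every backdoor path blocked by {N2}):
  P1: blocked at chain node N2 ∈ conditioning set.
  P2: blocked at fork node N2 ∈ conditioning set.
  P3: blocked at fork node N2 ∈ conditioning set.
  P4: blocked at fork node N2 ∈ conditioning set.
{N2} satisfies the backdoor criterion.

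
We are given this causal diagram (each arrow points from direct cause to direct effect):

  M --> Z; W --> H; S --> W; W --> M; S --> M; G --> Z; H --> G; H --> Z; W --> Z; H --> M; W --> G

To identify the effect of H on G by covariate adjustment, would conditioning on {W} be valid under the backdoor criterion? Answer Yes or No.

Backdoor paths from H to G (paths whose first edge points into H):
  P1: H <- W <- S -> M -> Z <- G
  P2: H <- W -> G
  P3: H <- W -> M -> Z <- G
  P4: H <- W -> Z <- G
Condition 1 (no descendant of H in the set): holds — descendants of H are {G, M, Z}; none are in {W}.
Condition 2 (every backdoor path blocked by {W}):
  P1: blocked at chain node W ∈ conditioning set.
  P2: blocked at fork node W ∈ conditioning set.
  P3: blocked at fork node W ∈ conditioning set.
  P4: blocked at fork node W ∈ conditioning set.
{W} satisfies the backdoor criterion.

Yes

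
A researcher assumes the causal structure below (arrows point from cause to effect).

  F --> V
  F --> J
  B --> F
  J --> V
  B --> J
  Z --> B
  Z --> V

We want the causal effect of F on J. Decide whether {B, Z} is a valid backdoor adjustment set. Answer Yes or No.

Backdoor paths from F to J (paths whose first edge points into F):
  P1: F <- B <- Z -> V <- J
  P2: F <- B -> J
Condition 1 (no descendant of F in the set): holds — descendants of F are {J, V}; none are in {B, Z}.
Condition 2 (every backdoor path blocked by {B, Z}):
  P1: blocked at chain node B ∈ conditioning set.
  P2: blocked at fork node B ∈ conditioning set.
{B, Z} satisfies the backdoor criterion.

Yes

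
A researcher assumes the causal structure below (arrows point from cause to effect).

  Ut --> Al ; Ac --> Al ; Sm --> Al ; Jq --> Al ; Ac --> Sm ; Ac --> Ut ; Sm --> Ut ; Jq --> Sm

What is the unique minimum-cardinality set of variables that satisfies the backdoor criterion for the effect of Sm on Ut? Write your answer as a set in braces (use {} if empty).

{Ac}

Variables eligible for adjustment (non-descendants of Sm, excluding Sm and Ut): {Ac, Jq}.
Backdoor paths from Sm to Ut:
  P1: Sm <- Jq -> Al <- Ac -> Ut
  P2: Sm <- Jq -> Al <- Ut
  P3: Sm <- Ac -> Ut
  P4: Sm <- Ac -> Al <- Ut
The empty set is not sufficient: P3 (Sm <- Ac -> Ut) has no collider blocking it and no conditioned non-collider, so it is open.
Try {Ac}:
  P1: blocked at collider Al (neither it nor any descendant is in the conditioning set).
  P2: blocked at collider Al (neither it nor any descendant is in the conditioning set).
  P3: blocked at fork node Ac ∈ conditioning set.
  P4: blocked at fork node Ac ∈ conditioning set.
{Ac} contains no descendant of Sm and blocks every backdoor path.
No other singleton works — e.g. {Jq} leaves P3 open — so {Ac} is the unique smallest valid adjustment set.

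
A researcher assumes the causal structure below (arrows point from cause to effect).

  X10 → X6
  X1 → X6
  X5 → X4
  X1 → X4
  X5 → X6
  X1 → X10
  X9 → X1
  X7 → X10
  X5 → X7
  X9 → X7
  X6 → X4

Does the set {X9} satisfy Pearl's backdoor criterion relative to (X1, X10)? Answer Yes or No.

Backdoor paths from X1 to X10 (paths whose first edge points into X1):
  P1: X1 <- X9 -> X7 <- X5 -> X6 <- X10
  P2: X1 <- X9 -> X7 <- X5 -> X4 <- X6 <- X10
  P3: X1 <- X9 -> X7 -> X10
Condition 1 (no descendant of X1 in the set): holds — descendants of X1 are {X10, X4, X6}; none are in {X9}.
Condition 2 (every backdoor path blocked by {X9}):
  P1: blocked at fork node X9 ∈ conditioning set.
  P2: blocked at fork node X9 ∈ conditioning set.
  P3: blocked at fork node X9 ∈ conditioning set.
{X9} satisfies the backdoor criterion.

Yes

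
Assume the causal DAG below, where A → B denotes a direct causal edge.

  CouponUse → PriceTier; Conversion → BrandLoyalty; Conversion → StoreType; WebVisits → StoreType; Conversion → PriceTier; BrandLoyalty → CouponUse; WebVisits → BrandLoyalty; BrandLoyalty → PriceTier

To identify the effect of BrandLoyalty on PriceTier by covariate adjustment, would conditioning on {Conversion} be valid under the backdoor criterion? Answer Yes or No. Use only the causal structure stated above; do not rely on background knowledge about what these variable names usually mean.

Yes

Backdoor paths from BrandLoyalty to PriceTier (paths whose first edge points into BrandLoyalty):
  P1: BrandLoyalty <- Conversion -> PriceTier
  P2: BrandLoyalty <- WebVisits -> StoreType <- Conversion -> PriceTier
Condition 1 (no descendant of BrandLoyalty in the set): holds — descendants of BrandLoyalty are {CouponUse, PriceTier}; none are in {Conversion}.
Condition 2 (every backdoor path blocked by {Conversion}):
  P1: blocked at fork node Conversion ∈ conditioning set.
  P2: blocked at collider StoreType (neither it nor any descendant is in the conditioning set).
{Conversion} satisfies the backdoor criterion.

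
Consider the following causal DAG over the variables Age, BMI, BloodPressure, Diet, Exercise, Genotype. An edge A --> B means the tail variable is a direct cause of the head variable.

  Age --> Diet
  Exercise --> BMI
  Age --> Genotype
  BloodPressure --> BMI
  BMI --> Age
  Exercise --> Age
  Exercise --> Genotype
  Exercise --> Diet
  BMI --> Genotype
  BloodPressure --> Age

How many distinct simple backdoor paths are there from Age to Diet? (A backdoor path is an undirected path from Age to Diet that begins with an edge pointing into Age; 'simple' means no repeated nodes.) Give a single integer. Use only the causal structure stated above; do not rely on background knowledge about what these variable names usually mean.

5

A backdoor path from Age to Diet is any simple undirected path whose first edge points into Age (i.e. leaves Age via a parent).
Parents of Age: {BMI, BloodPressure, Exercise}.
Enumerating:
  P1: Age <- Exercise -> Diet
  P2: Age <- BloodPressure -> BMI <- Exercise -> Diet
  P3: Age <- BloodPressure -> BMI -> Genotype <- Exercise -> Diet
  P4: Age <- BMI <- Exercise -> Diet
  P5: Age <- BMI -> Genotype <- Exercise -> Diet
That exhausts the simple backdoor paths. Count: 5.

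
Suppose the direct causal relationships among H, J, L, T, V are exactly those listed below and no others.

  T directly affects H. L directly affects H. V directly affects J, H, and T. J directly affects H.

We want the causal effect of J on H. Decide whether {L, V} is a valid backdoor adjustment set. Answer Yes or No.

Yes

Backdoor paths from J to H (paths whose first edge points into J):
  P1: J <- V -> T -> H
  P2: J <- V -> H
Condition 1 (no descendant of J in the set): holds — descendants of J are {H}; none are in {L, V}.
Condition 2 (every backdoor path blocked by {L, V}):
  P1: blocked at fork node V ∈ conditioning set.
  P2: blocked at fork node V ∈ conditioning set.
{L, V} satisfies the backdoor criterion.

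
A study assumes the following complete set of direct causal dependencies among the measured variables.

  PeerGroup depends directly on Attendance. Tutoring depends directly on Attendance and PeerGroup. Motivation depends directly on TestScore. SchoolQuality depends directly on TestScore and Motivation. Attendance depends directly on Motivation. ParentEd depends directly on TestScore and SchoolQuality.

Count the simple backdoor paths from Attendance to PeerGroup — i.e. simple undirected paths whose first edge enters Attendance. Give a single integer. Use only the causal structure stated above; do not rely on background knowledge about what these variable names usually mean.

0

A backdoor path from Attendance to PeerGroup is any simple undirected path whose first edge points into Attendance (i.e. leaves Attendance via a parent).
Parents of Attendance: {Motivation}.
No simple path from any parent of Attendance reaches PeerGroup without revisiting Attendance, so there are no backdoor paths.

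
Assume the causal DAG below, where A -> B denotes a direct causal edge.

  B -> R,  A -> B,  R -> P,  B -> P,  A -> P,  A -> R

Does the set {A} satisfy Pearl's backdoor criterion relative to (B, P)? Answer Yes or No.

Yes

Backdoor paths from B to P (paths whose first edge points into B):
  P1: B <- A -> R -> P
  P2: B <- A -> P
Condition 1 (no descendant of B in the set): holds — descendants of B are {P, R}; none are in {A}.
Condition 2 (every backdoor path blocked by {A}):
  P1: blocked at fork node A ∈ conditioning set.
  P2: blocked at fork node A ∈ conditioning set.
{A} satisfies the backdoor criterion.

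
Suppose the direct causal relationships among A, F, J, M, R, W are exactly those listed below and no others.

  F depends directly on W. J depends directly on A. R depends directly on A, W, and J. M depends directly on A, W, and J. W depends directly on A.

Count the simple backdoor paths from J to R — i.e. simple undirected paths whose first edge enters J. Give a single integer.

A backdoor path from J to R is any simple undirected path whose first edge points into J (i.e. leaves J via a parent).
Parents of J: {A}.
Enumerating:
  P1: J <- A -> W -> R
  P2: J <- A -> M <- W -> R
  P3: J <- A -> R
That exhausts the simple backdoor paths. Count: 3.

3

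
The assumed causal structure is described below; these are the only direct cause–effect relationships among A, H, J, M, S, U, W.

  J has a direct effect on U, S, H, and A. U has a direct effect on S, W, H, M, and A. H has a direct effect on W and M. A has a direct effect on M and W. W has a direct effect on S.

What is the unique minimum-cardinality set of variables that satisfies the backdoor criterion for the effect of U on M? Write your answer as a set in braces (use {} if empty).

Variables eligible for adjustment (non-descendants of U, excluding U and M): {J}.
Backdoor paths from U to M:
  P1: U <- J -> A -> M
  P2: U <- J -> A -> W <- H -> M
  P3: U <- J -> H -> M
  P4: U <- J -> H -> W <- A -> M
  P5: U <- J -> S <- W <- A -> M
  P6: U <- J -> S <- W <- H -> M
The empty set is not sufficient: P1 (U <- J -> A -> M) has no collider blocking it and no conditioned non-collider, so it is open.
Try {J}:
  P1: blocked at fork node J ∈ conditioning set.
  P2: blocked at fork node J ∈ conditioning set.
  P3: blocked at fork node J ∈ conditioning set.
  P4: blocked at fork node J ∈ conditioning set.
  P5: blocked at fork node J ∈ conditioning set.
  P6: blocked at fork node J ∈ conditioning set.
{J} contains no descendant of U and blocks every backdoor path.
{J} is the unique smallest valid adjustment set.

{J}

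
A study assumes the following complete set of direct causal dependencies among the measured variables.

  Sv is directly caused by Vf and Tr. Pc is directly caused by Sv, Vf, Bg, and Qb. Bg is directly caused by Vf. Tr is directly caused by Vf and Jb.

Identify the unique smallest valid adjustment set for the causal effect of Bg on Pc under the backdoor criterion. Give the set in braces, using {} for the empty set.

Variables eligible for adjustment (non-descendants of Bg, excluding Bg and Pc): {Jb, Qb, Sv, Tr, Vf}.
Backdoor paths from Bg to Pc:
  P1: Bg <- Vf -> Tr -> Sv -> Pc
  P2: Bg <- Vf -> Sv -> Pc
  P3: Bg <- Vf -> Pc
The empty set is not sufficient: P1 (Bg <- Vf -> Tr -> Sv -> Pc) has no collider blocking it and no conditioned non-collider, so it is open.
Try {Vf}:
  P1: blocked at fork node Vf ∈ conditioning set.
  P2: blocked at fork node Vf ∈ conditioning set.
  P3: blocked at fork node Vf ∈ conditioning set.
{Vf} contains no descendant of Bg and blocks every backdoor path.
No other singleton works — e.g. {Qb} leaves P1 open — so {Vf} is the unique smallest valid adjustment set.

{Vf}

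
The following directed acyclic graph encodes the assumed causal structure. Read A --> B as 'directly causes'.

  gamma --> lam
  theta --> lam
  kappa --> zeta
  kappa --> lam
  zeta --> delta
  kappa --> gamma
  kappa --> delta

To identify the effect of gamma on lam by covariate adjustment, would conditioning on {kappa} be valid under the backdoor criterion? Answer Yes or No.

Yes

Backdoor paths from gamma to lam (paths whose first edge points into gamma):
  P1: gamma <- kappa -> lam
Condition 1 (no descendant of gamma in the set): holds — descendants of gamma are {lam}; none are in {kappa}.
Condition 2 (every backdoor path blocked by {kappa}):
  P1: blocked at fork node kappa ∈ conditioning set.
{kappa} satisfies the backdoor criterion.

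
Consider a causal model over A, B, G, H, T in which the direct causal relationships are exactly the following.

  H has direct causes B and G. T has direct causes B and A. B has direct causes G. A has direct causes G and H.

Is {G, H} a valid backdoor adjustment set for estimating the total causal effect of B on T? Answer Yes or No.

No

Backdoor paths from B to T (paths whose first edge points into B):
  P1: B <- G -> H -> A -> T
  P2: B <- G -> A -> T
Condition 1 (no descendant of B in the set): FAILS — H is a descendant of B.
Condition 2 (every backdoor path blocked by {G, H}):
  P1: blocked at fork node G ∈ conditioning set.
  P2: blocked at fork node G ∈ conditioning set.
{G, H} does not satisfy the backdoor criterion.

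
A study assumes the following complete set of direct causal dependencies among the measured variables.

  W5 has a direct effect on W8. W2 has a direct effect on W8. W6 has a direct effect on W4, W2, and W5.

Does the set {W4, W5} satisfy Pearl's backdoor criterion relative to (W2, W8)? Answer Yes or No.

Yes

Backdoor paths from W2 to W8 (paths whose first edge points into W2):
  P1: W2 <- W6 -> W5 -> W8
Condition 1 (no descendant of W2 in the set): holds — descendants of W2 are {W8}; none are in {W4, W5}.
Condition 2 (every backdoor path blocked by {W4, W5}):
  P1: blocked at chain node W5 ∈ conditioning set.
{W4, W5} satisfies the backdoor criterion.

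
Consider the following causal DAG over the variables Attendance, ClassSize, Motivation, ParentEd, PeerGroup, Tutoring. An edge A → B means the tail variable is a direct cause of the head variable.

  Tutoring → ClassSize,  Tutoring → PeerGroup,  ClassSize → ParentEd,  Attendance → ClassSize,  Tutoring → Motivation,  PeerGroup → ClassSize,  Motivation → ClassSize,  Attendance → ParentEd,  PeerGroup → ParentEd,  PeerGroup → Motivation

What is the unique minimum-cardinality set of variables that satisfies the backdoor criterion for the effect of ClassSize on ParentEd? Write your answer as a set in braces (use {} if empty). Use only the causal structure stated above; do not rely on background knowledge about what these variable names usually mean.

Variables eligible for adjustment (non-descendants of ClassSize, excluding ClassSize and ParentEd): {Attendance, Motivation, PeerGroup, Tutoring}.
Backdoor paths from ClassSize to ParentEd:
  P1: ClassSize <- Attendance -> ParentEd
  P2: ClassSize <- Tutoring -> PeerGroup -> ParentEd
  P3: ClassSize <- Tutoring -> Motivation <- PeerGroup -> ParentEd
  P4: ClassSize <- PeerGroup -> ParentEd
  P5: ClassSize <- Motivation <- Tutoring -> PeerGroup -> ParentEd
  P6: ClassSize <- Motivation <- PeerGroup -> ParentEd
The empty set is not sufficient: P1 (ClassSize <- Attendance -> ParentEd) has no collider blocking it and no conditioned non-collider, so it is open.
Try {Attendance, PeerGroup}:
  P1: blocked at fork node Attendance ∈ conditioning set.
  P2: blocked at chain node PeerGroup ∈ conditioning set.
  P3: blocked at collider Motivation (neither it nor any descendant is in the conditioning set).
  P4: blocked at fork node PeerGroup ∈ conditioning set.
  P5: blocked at chain node PeerGroup ∈ conditioning set.
  P6: blocked at fork node PeerGroup ∈ conditioning set.
{Attendance, PeerGroup} contains no descendant of ClassSize and blocks every backdoor path.
Every element of {Attendance, PeerGroup} is needed (dropping Attendance leaves P1 open; dropping PeerGroup leaves P2 open), so no proper subset is valid.
Among all size-2 subsets of the eligible variables, only {Attendance, PeerGroup} blocks every backdoor path, so it is the unique smallest valid adjustment set.

{Attendance, PeerGroup}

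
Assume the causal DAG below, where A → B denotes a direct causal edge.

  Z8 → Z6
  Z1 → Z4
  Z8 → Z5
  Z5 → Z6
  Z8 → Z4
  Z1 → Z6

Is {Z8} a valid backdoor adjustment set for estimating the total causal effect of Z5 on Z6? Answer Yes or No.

Backdoor paths from Z5 to Z6 (paths whose first edge points into Z5):
  P1: Z5 <- Z8 -> Z6
  P2: Z5 <- Z8 -> Z4 <- Z1 -> Z6
Condition 1 (no descendant of Z5 in the set): holds — descendants of Z5 are {Z6}; none are in {Z8}.
Condition 2 (every backdoor path blocked by {Z8}):
  P1: blocked at fork node Z8 ∈ conditioning set.
  P2: blocked at fork node Z8 ∈ conditioning set.
{Z8} satisfies the backdoor criterion.

Yes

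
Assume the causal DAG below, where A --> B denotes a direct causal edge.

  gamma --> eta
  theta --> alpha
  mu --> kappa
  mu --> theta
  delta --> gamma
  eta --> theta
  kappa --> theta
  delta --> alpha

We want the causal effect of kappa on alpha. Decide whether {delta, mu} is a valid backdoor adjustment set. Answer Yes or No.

Yes

Backdoor paths from kappa to alpha (paths whose first edge points into kappa):
  P1: kappa <- mu -> theta <- eta <- gamma <- delta -> alpha
  P2: kappa <- mu -> theta -> alpha
Condition 1 (no descendant of kappa in the set): holds — descendants of kappa are {alpha, theta}; none are in {delta, mu}.
Condition 2 (every backdoor path blocked by {delta, mu}):
  P1: blocked at fork node mu ∈ conditioning set.
  P2: blocked at fork node mu ∈ conditioning set.
{delta, mu} satisfies the backdoor criterion.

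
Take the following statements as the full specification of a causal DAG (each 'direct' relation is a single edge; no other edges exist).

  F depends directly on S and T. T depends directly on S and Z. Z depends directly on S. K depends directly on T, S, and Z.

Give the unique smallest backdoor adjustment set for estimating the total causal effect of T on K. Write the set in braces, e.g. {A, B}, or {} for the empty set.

Variables eligible for adjustment (non-descendants of T, excluding T and K): {S, Z}.
Backdoor paths from T to K:
  P1: T <- S -> Z -> K
  P2: T <- S -> K
  P3: T <- Z <- S -> K
  P4: T <- Z -> K
The empty set is not sufficient: P1 (T <- S -> Z -> K) has no collider blocking it and no conditioned non-collider, so it is open.
Try {S, Z}:
  P1: blocked at fork node S ∈ conditioning set.
  P2: blocked at fork node S ∈ conditioning set.
  P3: blocked at chain node Z ∈ conditioning set.
  P4: blocked at fork node Z ∈ conditioning set.
{S, Z} contains no descendant of T and blocks every backdoor path.
Every element of {S, Z} is needed (dropping S leaves P2 open; dropping Z leaves P4 open), so no proper subset is valid.
Among all size-2 subsets of the eligible variables, only {S, Z} blocks every backdoor path, so it is the unique smallest valid adjustment set.

{S, Z}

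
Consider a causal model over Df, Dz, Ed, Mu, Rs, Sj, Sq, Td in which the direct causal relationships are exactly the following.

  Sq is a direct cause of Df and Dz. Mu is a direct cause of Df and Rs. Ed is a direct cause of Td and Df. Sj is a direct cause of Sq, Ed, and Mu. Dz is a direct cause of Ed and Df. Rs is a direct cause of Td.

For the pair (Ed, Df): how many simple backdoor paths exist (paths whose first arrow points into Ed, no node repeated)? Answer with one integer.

6

A backdoor path from Ed to Df is any simple undirected path whose first edge points into Ed (i.e. leaves Ed via a parent).
Parents of Ed: {Dz, Sj}.
Enumerating:
  P1: Ed <- Sj -> Sq -> Dz -> Df
  P2: Ed <- Sj -> Sq -> Df
  P3: Ed <- Sj -> Mu -> Df
  P4: Ed <- Dz <- Sq <- Sj -> Mu -> Df
  P5: Ed <- Dz <- Sq -> Df
  P6: Ed <- Dz -> Df
That exhausts the simple backdoor paths. Count: 6.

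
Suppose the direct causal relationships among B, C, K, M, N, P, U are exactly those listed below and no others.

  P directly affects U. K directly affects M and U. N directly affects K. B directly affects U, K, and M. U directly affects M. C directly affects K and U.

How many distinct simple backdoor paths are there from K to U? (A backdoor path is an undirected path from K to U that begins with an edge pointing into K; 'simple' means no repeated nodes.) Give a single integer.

A backdoor path from K to U is any simple undirected path whose first edge points into K (i.e. leaves K via a parent).
Parents of K: {B, C, N}.
Enumerating:
  P1: K <- B -> U
  P2: K <- B -> M <- U
  P3: K <- C -> U
That exhausts the simple backdoor paths. Count: 3.

3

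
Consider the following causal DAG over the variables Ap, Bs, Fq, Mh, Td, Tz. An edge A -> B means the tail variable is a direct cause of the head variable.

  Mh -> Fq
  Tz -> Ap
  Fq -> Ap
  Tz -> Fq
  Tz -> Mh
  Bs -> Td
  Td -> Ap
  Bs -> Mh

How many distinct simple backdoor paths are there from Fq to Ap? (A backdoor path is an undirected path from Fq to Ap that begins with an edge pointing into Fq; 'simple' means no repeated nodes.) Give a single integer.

A backdoor path from Fq to Ap is any simple undirected path whose first edge points into Fq (i.e. leaves Fq via a parent).
Parents of Fq: {Mh, Tz}.
Enumerating:
  P1: Fq <- Tz -> Mh <- Bs -> Td -> Ap
  P2: Fq <- Tz -> Ap
  P3: Fq <- Mh <- Tz -> Ap
  P4: Fq <- Mh <- Bs -> Td -> Ap
That exhausts the simple backdoor paths. Count: 4.

4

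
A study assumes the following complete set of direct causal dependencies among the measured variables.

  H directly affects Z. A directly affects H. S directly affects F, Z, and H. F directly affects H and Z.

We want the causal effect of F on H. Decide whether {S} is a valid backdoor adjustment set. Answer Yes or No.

Yes

Backdoor paths from F to H (paths whose first edge points into F):
  P1: F <- S -> H
  P2: F <- S -> Z <- H
Condition 1 (no descendant of F in the set): holds — descendants of F are {H, Z}; none are in {S}.
Condition 2 (every backdoor path blocked by {S}):
  P1: blocked at fork node S ∈ conditioning set.
  P2: blocked at fork node S ∈ conditioning set.
{S} satisfies the backdoor criterion.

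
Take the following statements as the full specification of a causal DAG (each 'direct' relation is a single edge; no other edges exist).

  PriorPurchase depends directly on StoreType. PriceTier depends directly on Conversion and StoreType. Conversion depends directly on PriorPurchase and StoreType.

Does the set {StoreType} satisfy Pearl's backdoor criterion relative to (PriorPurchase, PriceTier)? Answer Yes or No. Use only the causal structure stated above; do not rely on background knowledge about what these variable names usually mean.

Yes

Backdoor paths from PriorPurchase to PriceTier (paths whose first edge points into PriorPurchase):
  P1: PriorPurchase <- StoreType -> Conversion -> PriceTier
  P2: PriorPurchase <- StoreType -> PriceTier
Condition 1 (no descendant of PriorPurchase in the set): holds — descendants of PriorPurchase are {Conversion, PriceTier}; none are in {StoreType}.
Condition 2 (every backdoor path blocked by {StoreType}):
  P1: blocked at fork node StoreType ∈ conditioning set.
  P2: blocked at fork node StoreType ∈ conditioning set.
{StoreType} satisfies the backdoor criterion.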